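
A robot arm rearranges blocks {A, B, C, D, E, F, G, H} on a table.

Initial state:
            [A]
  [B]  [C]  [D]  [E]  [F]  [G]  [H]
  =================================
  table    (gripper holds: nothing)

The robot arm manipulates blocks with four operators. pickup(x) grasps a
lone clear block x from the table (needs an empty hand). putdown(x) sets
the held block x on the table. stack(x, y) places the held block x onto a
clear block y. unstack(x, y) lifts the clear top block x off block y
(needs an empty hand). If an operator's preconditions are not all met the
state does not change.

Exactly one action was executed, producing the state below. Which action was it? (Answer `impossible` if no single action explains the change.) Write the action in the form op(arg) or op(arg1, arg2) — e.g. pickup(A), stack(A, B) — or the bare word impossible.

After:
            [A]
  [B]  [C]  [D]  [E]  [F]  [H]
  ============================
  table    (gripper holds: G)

pickup(G)

target: towers=[B; C; D/A; E; F; H] holding=G
         pickup(G) → towers=[B; C; D/A; E; F; H] holding=G  ← match
     unstack(A, D) → towers=[B; C; D; E; F; G; H] holding=A
         pickup(E) → towers=[B; C; D/A; F; G; H] holding=E
         pickup(H) → towers=[B; C; D/A; E; F; G] holding=H
         pickup(B) → towers=[C; D/A; E; F; G; H] holding=B
         pickup(F) → towers=[B; C; D/A; E; G; H] holding=F
         pickup(C) → towers=[B; D/A; E; F; G; H] holding=C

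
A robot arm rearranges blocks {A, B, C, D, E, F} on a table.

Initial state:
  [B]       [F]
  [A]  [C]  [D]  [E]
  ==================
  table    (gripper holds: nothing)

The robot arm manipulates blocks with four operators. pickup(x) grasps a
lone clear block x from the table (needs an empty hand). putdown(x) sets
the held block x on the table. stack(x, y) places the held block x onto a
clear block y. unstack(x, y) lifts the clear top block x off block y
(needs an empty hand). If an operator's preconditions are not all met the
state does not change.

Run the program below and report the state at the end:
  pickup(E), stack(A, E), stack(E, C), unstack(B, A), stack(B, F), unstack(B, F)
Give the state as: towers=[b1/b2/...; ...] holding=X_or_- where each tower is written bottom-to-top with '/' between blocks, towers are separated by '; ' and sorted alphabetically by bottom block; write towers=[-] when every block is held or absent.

towers=[A; C/E; D/F] holding=B

step 1 (pickup(E)): towers=[A/B; C; D/F] holding=E
step 2 (stack(A, E)) [no-op]: towers=[A/B; C; D/F] holding=E
step 3 (stack(E, C)): towers=[A/B; C/E; D/F] holding=-
step 4 (unstack(B, A)): towers=[A; C/E; D/F] holding=B
step 5 (stack(B, F)): towers=[A; C/E; D/F/B] holding=-
step 6 (unstack(B, F)): towers=[A; C/E; D/F] holding=B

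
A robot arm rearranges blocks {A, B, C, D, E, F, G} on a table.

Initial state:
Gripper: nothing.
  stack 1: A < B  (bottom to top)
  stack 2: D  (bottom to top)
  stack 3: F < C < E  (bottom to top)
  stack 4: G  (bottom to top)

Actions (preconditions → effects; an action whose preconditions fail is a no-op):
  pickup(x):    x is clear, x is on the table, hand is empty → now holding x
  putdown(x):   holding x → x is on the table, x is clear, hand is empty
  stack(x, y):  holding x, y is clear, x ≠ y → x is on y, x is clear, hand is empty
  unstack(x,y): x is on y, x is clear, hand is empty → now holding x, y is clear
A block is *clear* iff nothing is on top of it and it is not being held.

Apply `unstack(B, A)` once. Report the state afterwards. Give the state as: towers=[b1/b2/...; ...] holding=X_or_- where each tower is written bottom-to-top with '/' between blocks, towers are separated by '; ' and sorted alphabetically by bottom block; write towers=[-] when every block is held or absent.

before: towers=[A/B; D; F/C/E; G] holding=-
pre[unstack(B, A)]: on(B,A) ok, clear(B) ok, handempty ok
all met → apply unstack(B, A)
after:  towers=[A; D; F/C/E; G] holding=B

towers=[A; D; F/C/E; G] holding=B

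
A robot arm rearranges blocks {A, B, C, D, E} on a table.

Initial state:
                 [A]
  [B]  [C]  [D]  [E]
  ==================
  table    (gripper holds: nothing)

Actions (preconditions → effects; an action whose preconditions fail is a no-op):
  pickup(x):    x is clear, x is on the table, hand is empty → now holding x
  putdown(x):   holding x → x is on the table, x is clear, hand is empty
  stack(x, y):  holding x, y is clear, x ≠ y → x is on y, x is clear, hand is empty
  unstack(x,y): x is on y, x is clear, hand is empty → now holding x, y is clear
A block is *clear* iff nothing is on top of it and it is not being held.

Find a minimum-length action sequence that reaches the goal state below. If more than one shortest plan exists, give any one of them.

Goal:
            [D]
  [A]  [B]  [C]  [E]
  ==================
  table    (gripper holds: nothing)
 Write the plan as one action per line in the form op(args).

pickup(D)
stack(D, C)
unstack(A, E)
putdown(A)

step 1 (pickup(D)): towers=[B; C; E/A] holding=D
step 2 (stack(D, C)): towers=[B; C/D; E/A] holding=-
step 3 (unstack(A, E)): towers=[B; C/D; E] holding=A
step 4 (putdown(A)): towers=[A; B; C/D; E] holding=-
goal check: towers=[A; B; C/D; E] holding=- — reached (length 4, optimal by BFS)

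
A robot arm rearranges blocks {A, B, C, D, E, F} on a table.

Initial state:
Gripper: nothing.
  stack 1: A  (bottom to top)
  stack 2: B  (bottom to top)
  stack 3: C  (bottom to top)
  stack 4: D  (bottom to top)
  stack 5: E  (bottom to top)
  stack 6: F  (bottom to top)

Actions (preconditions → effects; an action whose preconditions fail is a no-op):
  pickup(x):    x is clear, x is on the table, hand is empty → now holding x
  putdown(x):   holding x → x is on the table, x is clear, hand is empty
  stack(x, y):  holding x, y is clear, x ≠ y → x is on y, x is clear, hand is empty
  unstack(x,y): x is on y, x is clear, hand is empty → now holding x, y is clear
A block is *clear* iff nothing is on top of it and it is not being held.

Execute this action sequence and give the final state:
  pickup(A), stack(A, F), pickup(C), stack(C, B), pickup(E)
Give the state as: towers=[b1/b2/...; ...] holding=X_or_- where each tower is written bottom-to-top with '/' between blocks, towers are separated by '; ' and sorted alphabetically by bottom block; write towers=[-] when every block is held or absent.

towers=[B/C; D; F/A] holding=E

step 1 (pickup(A)): towers=[B; C; D; E; F] holding=A
step 2 (stack(A, F)): towers=[B; C; D; E; F/A] holding=-
step 3 (pickup(C)): towers=[B; D; E; F/A] holding=C
step 4 (stack(C, B)): towers=[B/C; D; E; F/A] holding=-
step 5 (pickup(E)): towers=[B/C; D; F/A] holding=E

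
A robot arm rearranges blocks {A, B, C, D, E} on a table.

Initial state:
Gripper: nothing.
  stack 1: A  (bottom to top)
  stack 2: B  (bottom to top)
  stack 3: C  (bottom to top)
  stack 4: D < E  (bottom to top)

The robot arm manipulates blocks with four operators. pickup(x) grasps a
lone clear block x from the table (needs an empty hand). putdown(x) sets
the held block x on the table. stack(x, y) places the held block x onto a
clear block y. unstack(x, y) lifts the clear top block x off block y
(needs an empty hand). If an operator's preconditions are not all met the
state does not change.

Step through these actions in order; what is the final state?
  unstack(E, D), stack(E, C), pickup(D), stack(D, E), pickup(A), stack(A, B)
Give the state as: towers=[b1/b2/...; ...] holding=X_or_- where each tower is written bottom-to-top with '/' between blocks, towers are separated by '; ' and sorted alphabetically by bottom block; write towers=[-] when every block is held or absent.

step 1 (unstack(E, D)): towers=[A; B; C; D] holding=E
step 2 (stack(E, C)): towers=[A; B; C/E; D] holding=-
step 3 (pickup(D)): towers=[A; B; C/E] holding=D
step 4 (stack(D, E)): towers=[A; B; C/E/D] holding=-
step 5 (pickup(A)): towers=[B; C/E/D] holding=A
step 6 (stack(A, B)): towers=[B/A; C/E/D] holding=-

towers=[B/A; C/E/D] holding=-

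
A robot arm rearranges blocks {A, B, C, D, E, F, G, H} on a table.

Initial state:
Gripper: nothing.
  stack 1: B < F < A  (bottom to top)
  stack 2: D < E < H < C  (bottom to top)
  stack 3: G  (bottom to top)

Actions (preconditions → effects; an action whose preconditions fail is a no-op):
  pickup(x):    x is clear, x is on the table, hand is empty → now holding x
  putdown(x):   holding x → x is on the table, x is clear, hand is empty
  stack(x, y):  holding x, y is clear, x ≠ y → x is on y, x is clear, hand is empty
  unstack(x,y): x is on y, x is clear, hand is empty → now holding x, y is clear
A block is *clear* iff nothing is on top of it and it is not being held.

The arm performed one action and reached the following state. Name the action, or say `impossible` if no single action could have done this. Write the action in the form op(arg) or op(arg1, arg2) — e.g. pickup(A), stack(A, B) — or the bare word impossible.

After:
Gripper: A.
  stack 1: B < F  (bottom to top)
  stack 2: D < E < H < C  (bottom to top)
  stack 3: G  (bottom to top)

unstack(A, F)

target: towers=[B/F; D/E/H/C; G] holding=A
         pickup(G) → towers=[B/F/A; D/E/H/C] holding=G
     unstack(A, F) → towers=[B/F; D/E/H/C; G] holding=A  ← match
     unstack(C, H) → towers=[B/F/A; D/E/H; G] holding=C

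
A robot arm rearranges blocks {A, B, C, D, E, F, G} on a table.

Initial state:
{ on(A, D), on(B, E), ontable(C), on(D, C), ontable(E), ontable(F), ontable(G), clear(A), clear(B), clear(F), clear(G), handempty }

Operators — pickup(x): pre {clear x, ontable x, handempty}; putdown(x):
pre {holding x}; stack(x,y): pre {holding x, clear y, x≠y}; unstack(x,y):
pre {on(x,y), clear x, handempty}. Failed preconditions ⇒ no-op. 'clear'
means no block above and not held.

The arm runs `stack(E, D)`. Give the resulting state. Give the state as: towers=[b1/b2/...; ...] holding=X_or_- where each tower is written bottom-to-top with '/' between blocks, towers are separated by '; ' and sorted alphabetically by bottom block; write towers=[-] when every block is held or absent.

before: towers=[C/D/A; E/B; F; G] holding=-
pre[stack(E, D)]: holding(E) no, clear(D) no, E≠D yes
holding(E), clear(D) unmet → stack(E, D) is a no-op
after:  towers=[C/D/A; E/B; F; G] holding=-

towers=[C/D/A; E/B; F; G] holding=-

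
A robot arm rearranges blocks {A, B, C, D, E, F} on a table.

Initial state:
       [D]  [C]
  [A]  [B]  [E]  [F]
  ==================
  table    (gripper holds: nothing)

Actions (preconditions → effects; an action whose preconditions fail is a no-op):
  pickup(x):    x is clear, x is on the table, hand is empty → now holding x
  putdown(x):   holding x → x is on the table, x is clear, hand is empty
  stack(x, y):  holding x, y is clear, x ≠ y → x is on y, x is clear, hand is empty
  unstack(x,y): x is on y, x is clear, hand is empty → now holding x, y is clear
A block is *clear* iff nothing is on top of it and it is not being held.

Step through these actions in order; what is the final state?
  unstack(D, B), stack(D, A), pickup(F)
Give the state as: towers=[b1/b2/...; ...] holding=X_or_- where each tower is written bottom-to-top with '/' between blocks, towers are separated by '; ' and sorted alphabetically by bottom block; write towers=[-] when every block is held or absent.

towers=[A/D; B; E/C] holding=F

step 1 (unstack(D, B)): towers=[A; B; E/C; F] holding=D
step 2 (stack(D, A)): towers=[A/D; B; E/C; F] holding=-
step 3 (pickup(F)): towers=[A/D; B; E/C] holding=F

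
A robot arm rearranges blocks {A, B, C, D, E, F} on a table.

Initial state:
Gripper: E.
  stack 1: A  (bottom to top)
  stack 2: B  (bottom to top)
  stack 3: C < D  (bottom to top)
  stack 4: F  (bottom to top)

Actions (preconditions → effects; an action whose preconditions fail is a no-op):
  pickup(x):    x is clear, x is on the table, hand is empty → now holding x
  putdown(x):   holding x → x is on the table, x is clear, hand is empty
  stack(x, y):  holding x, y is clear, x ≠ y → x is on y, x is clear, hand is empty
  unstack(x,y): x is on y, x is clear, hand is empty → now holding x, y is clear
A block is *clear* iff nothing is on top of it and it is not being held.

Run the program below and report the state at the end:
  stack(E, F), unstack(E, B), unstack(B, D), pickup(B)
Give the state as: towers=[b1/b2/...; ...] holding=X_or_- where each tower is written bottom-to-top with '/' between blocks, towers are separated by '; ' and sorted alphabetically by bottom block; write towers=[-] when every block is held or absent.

step 1 (stack(E, F)): towers=[A; B; C/D; F/E] holding=-
step 2 (unstack(E, B)) [no-op]: towers=[A; B; C/D; F/E] holding=-
step 3 (unstack(B, D)) [no-op]: towers=[A; B; C/D; F/E] holding=-
step 4 (pickup(B)): towers=[A; C/D; F/E] holding=B

towers=[A; C/D; F/E] holding=B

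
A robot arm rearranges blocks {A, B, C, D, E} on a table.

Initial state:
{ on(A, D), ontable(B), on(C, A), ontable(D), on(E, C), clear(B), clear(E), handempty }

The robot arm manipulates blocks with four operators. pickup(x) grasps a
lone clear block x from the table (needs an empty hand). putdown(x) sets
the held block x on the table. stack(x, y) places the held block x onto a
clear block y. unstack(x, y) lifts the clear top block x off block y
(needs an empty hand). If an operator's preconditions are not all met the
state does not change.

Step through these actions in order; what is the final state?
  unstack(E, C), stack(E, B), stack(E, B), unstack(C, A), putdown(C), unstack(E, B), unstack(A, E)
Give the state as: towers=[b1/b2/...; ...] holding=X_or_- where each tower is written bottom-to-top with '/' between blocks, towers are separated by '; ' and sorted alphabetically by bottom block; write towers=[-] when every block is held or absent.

step 1 (unstack(E, C)): towers=[B; D/A/C] holding=E
step 2 (stack(E, B)): towers=[B/E; D/A/C] holding=-
step 3 (stack(E, B)) [no-op]: towers=[B/E; D/A/C] holding=-
step 4 (unstack(C, A)): towers=[B/E; D/A] holding=C
step 5 (putdown(C)): towers=[B/E; C; D/A] holding=-
step 6 (unstack(E, B)): towers=[B; C; D/A] holding=E
step 7 (unstack(A, E)) [no-op]: towers=[B; C; D/A] holding=E

towers=[B; C; D/A] holding=E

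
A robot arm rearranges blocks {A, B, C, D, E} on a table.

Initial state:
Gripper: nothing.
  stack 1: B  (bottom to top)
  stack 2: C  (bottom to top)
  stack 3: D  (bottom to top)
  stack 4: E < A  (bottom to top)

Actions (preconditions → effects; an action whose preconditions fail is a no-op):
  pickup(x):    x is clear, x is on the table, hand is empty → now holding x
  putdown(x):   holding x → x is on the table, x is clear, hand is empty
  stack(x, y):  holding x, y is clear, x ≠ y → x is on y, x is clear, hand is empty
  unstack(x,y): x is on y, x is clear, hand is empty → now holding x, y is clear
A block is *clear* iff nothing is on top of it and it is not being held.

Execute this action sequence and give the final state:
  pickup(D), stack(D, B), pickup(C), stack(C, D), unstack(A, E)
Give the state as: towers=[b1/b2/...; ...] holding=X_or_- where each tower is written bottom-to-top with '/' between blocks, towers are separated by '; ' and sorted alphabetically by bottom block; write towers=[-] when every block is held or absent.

step 1 (pickup(D)): towers=[B; C; E/A] holding=D
step 2 (stack(D, B)): towers=[B/D; C; E/A] holding=-
step 3 (pickup(C)): towers=[B/D; E/A] holding=C
step 4 (stack(C, D)): towers=[B/D/C; E/A] holding=-
step 5 (unstack(A, E)): towers=[B/D/C; E] holding=A

towers=[B/D/C; E] holding=A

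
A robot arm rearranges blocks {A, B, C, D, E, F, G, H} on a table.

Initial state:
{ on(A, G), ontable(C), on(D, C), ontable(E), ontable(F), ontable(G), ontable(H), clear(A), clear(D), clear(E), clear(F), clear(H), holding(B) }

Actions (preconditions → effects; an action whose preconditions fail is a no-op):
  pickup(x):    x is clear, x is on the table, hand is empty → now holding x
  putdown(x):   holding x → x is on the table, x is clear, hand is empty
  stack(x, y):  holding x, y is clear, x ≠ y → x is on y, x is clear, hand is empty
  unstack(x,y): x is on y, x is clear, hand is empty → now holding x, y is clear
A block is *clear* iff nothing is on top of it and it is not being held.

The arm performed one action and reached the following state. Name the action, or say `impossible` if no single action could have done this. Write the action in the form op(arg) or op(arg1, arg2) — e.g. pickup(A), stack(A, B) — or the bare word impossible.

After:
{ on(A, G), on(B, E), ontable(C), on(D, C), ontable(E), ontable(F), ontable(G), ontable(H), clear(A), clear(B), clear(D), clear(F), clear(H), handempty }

stack(B, E)

target: towers=[C/D; E/B; F; G/A; H] holding=-
        putdown(B) → towers=[B; C/D; E; F; G/A; H] holding=-
       stack(B, A) → towers=[C/D; E; F; G/A/B; H] holding=-
       stack(B, E) → towers=[C/D; E/B; F; G/A; H] holding=-  ← match
       stack(B, H) → towers=[C/D; E; F; G/A; H/B] holding=-
       stack(B, F) → towers=[C/D; E; F/B; G/A; H] holding=-
       stack(B, D) → towers=[C/D/B; E; F; G/A; H] holding=-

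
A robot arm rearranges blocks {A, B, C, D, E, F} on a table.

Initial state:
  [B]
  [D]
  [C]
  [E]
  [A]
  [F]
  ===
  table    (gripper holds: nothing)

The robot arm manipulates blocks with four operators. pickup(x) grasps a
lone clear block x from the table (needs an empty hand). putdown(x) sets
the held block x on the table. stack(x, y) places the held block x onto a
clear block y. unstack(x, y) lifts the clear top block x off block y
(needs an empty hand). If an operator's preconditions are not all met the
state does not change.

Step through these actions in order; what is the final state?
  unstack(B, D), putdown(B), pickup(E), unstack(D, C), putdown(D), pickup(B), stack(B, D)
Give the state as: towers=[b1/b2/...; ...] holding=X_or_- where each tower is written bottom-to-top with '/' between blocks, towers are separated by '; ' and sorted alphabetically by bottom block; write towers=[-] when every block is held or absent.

step 1 (unstack(B, D)): towers=[F/A/E/C/D] holding=B
step 2 (putdown(B)): towers=[B; F/A/E/C/D] holding=-
step 3 (pickup(E)) [no-op]: towers=[B; F/A/E/C/D] holding=-
step 4 (unstack(D, C)): towers=[B; F/A/E/C] holding=D
step 5 (putdown(D)): towers=[B; D; F/A/E/C] holding=-
step 6 (pickup(B)): towers=[D; F/A/E/C] holding=B
step 7 (stack(B, D)): towers=[D/B; F/A/E/C] holding=-

towers=[D/B; F/A/E/C] holding=-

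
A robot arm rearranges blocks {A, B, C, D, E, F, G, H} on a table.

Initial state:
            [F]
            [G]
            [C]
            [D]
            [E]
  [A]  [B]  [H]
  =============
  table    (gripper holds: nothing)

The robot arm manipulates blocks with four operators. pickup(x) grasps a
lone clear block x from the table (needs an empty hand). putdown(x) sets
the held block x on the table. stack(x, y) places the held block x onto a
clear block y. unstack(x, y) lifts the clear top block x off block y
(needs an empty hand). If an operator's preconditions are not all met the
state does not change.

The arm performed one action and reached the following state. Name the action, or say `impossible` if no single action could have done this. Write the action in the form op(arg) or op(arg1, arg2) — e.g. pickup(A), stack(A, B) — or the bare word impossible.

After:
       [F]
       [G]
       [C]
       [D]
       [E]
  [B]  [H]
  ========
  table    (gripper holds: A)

target: towers=[B; H/E/D/C/G/F] holding=A
         pickup(A) → towers=[B; H/E/D/C/G/F] holding=A  ← match
         pickup(B) → towers=[A; H/E/D/C/G/F] holding=B
     unstack(F, G) → towers=[A; B; H/E/D/C/G] holding=F

pickup(A)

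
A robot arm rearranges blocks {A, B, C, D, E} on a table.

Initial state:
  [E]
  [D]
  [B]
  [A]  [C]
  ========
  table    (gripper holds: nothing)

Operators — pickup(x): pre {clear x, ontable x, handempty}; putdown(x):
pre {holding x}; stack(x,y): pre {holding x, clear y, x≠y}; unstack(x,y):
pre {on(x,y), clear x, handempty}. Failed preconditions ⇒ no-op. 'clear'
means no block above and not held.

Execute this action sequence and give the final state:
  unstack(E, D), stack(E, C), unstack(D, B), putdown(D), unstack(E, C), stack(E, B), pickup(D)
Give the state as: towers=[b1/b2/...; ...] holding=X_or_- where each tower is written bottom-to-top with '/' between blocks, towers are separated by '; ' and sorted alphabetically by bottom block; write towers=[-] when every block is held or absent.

towers=[A/B/E; C] holding=D

step 1 (unstack(E, D)): towers=[A/B/D; C] holding=E
step 2 (stack(E, C)): towers=[A/B/D; C/E] holding=-
step 3 (unstack(D, B)): towers=[A/B; C/E] holding=D
step 4 (putdown(D)): towers=[A/B; C/E; D] holding=-
step 5 (unstack(E, C)): towers=[A/B; C; D] holding=E
step 6 (stack(E, B)): towers=[A/B/E; C; D] holding=-
step 7 (pickup(D)): towers=[A/B/E; C] holding=D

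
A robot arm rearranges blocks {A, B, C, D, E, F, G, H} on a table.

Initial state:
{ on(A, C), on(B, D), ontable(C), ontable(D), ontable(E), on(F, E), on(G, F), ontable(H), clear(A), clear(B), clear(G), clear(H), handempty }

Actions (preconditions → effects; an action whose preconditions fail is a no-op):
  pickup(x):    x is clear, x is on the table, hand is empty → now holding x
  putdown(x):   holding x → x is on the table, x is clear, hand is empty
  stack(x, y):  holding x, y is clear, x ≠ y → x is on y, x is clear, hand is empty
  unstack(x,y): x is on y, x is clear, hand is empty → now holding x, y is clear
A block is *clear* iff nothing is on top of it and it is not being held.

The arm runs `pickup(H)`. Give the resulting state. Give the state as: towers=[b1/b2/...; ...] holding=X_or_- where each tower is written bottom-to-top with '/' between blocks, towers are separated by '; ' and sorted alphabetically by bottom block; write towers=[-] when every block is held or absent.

towers=[C/A; D/B; E/F/G] holding=H

before: towers=[C/A; D/B; E/F/G; H] holding=-
pre[pickup(H)]: clear(H) ok, ontable(H) ok, handempty ok
all met → apply pickup(H)
after:  towers=[C/A; D/B; E/F/G] holding=H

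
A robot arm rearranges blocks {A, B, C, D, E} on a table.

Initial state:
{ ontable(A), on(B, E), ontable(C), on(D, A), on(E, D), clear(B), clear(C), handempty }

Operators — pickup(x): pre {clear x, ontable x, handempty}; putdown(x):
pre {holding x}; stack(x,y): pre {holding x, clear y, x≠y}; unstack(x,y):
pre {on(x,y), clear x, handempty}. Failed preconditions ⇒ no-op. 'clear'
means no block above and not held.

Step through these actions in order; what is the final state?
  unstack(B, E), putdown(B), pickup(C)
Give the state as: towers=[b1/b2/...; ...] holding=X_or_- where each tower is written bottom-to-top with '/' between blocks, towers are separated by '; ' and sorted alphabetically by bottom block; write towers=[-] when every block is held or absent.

step 1 (unstack(B, E)): towers=[A/D/E; C] holding=B
step 2 (putdown(B)): towers=[A/D/E; B; C] holding=-
step 3 (pickup(C)): towers=[A/D/E; B] holding=C

towers=[A/D/E; B] holding=C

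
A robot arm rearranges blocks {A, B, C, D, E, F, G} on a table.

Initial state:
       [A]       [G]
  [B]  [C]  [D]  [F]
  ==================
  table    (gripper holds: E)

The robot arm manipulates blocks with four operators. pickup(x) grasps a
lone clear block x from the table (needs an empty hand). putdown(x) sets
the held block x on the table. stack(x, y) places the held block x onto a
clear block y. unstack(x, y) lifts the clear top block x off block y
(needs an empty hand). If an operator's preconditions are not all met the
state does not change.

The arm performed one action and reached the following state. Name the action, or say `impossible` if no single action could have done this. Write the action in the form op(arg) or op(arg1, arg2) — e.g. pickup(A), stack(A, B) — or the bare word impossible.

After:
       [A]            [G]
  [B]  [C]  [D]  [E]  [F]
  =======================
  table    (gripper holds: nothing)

putdown(E)

target: towers=[B; C/A; D; E; F/G] holding=-
        putdown(E) → towers=[B; C/A; D; E; F/G] holding=-  ← match
       stack(E, B) → towers=[B/E; C/A; D; F/G] holding=-
       stack(E, G) → towers=[B; C/A; D; F/G/E] holding=-
       stack(E, D) → towers=[B; C/A; D/E; F/G] holding=-
       stack(E, A) → towers=[B; C/A/E; D; F/G] holding=-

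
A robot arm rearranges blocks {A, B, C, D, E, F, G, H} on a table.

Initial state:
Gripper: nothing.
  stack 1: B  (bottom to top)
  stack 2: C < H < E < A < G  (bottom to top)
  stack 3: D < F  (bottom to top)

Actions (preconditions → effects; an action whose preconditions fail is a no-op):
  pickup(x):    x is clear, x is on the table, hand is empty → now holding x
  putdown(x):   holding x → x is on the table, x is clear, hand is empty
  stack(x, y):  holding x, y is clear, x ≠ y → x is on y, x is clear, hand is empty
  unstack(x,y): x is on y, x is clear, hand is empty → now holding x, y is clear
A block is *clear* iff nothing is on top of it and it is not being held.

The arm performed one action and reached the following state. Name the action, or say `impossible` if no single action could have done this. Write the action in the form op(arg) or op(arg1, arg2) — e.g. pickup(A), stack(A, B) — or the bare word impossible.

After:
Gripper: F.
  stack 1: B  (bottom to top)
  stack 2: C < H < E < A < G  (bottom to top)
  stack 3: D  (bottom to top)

unstack(F, D)

target: towers=[B; C/H/E/A/G; D] holding=F
     unstack(G, A) → towers=[B; C/H/E/A; D/F] holding=G
         pickup(B) → towers=[C/H/E/A/G; D/F] holding=B
     unstack(F, D) → towers=[B; C/H/E/A/G; D] holding=F  ← match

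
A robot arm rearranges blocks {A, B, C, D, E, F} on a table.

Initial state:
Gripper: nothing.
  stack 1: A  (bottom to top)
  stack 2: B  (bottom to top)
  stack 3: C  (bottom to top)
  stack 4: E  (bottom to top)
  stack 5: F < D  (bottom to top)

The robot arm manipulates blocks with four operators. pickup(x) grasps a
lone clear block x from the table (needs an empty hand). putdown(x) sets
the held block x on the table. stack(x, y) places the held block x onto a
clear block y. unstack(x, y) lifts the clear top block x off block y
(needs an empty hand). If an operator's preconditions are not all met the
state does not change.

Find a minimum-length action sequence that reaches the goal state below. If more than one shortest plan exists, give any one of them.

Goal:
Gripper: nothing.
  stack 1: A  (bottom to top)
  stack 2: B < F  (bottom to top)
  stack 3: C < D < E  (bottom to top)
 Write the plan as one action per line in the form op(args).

unstack(D, F)
stack(D, C)
pickup(F)
stack(F, B)
pickup(E)
stack(E, D)

step 1 (unstack(D, F)): towers=[A; B; C; E; F] holding=D
step 2 (stack(D, C)): towers=[A; B; C/D; E; F] holding=-
step 3 (pickup(F)): towers=[A; B; C/D; E] holding=F
step 4 (stack(F, B)): towers=[A; B/F; C/D; E] holding=-
step 5 (pickup(E)): towers=[A; B/F; C/D] holding=E
step 6 (stack(E, D)): towers=[A; B/F; C/D/E] holding=-
goal check: towers=[A; B/F; C/D/E] holding=- — reached (length 6, optimal by BFS)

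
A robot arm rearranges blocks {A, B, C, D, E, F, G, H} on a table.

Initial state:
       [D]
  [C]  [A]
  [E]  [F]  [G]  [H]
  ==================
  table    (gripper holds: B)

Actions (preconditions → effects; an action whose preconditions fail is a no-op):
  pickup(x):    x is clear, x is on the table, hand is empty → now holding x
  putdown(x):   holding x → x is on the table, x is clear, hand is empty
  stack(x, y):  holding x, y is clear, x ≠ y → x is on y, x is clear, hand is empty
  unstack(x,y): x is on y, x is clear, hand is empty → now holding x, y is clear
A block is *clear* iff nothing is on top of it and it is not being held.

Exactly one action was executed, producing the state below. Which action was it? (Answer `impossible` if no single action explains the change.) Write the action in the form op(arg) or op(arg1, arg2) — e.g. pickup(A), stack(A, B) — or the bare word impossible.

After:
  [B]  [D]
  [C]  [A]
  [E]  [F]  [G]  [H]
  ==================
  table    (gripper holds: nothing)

target: towers=[E/C/B; F/A/D; G; H] holding=-
        putdown(B) → towers=[B; E/C; F/A/D; G; H] holding=-
       stack(B, G) → towers=[E/C; F/A/D; G/B; H] holding=-
       stack(B, H) → towers=[E/C; F/A/D; G; H/B] holding=-
       stack(B, D) → towers=[E/C; F/A/D/B; G; H] holding=-
       stack(B, C) → towers=[E/C/B; F/A/D; G; H] holding=-  ← match

stack(B, C)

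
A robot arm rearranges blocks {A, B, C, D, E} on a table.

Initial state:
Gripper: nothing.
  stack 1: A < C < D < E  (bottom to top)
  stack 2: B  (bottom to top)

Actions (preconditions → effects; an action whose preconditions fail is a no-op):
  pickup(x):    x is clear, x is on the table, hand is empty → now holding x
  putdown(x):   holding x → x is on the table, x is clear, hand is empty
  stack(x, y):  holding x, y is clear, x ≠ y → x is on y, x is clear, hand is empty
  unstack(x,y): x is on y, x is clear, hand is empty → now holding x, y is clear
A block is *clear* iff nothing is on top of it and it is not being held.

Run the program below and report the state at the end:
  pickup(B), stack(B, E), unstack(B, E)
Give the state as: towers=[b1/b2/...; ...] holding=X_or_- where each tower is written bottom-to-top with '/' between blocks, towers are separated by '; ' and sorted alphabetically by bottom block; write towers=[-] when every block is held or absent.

towers=[A/C/D/E] holding=B

step 1 (pickup(B)): towers=[A/C/D/E] holding=B
step 2 (stack(B, E)): towers=[A/C/D/E/B] holding=-
step 3 (unstack(B, E)): towers=[A/C/D/E] holding=B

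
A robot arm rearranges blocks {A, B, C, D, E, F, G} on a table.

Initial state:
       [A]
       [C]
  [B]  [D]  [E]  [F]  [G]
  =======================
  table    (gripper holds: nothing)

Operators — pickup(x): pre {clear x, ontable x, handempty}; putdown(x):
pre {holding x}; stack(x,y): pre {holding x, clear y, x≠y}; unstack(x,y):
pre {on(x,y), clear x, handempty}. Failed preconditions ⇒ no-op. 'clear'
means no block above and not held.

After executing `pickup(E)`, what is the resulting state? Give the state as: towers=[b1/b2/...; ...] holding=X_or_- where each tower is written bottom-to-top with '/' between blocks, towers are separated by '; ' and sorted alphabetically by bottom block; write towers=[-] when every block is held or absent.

before: towers=[B; D/C/A; E; F; G] holding=-
pre[pickup(E)]: clear(E) ok, ontable(E) ok, handempty ok
all met → apply pickup(E)
after:  towers=[B; D/C/A; F; G] holding=E

towers=[B; D/C/A; F; G] holding=E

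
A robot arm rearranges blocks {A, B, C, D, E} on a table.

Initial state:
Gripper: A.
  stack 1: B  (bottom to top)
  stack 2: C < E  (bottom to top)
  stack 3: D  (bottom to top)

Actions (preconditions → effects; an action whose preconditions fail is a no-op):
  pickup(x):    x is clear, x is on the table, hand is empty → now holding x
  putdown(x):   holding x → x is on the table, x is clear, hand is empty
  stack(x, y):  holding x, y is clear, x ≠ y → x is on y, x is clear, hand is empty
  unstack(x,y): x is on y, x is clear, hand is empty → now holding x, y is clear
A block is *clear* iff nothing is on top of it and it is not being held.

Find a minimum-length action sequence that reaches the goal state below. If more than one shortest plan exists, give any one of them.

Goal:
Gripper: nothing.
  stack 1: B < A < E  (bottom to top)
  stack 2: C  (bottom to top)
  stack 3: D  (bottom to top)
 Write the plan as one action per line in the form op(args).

stack(A, B)
unstack(E, C)
stack(E, A)

step 1 (stack(A, B)): towers=[B/A; C/E; D] holding=-
step 2 (unstack(E, C)): towers=[B/A; C; D] holding=E
step 3 (stack(E, A)): towers=[B/A/E; C; D] holding=-
goal check: towers=[B/A/E; C; D] holding=- — reached (length 3, optimal by BFS)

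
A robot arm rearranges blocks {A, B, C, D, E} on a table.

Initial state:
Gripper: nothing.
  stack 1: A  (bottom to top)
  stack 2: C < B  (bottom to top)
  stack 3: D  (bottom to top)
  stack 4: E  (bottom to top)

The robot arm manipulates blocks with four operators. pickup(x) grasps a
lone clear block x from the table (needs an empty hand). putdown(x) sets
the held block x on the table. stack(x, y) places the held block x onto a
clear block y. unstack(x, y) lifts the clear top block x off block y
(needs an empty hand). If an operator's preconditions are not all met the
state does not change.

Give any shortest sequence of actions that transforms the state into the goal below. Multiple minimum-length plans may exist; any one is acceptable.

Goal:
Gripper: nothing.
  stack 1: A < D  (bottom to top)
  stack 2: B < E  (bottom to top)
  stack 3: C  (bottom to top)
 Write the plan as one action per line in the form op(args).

step 1 (unstack(B, C)): towers=[A; C; D; E] holding=B
step 2 (putdown(B)): towers=[A; B; C; D; E] holding=-
step 3 (pickup(D)): towers=[A; B; C; E] holding=D
step 4 (stack(D, A)): towers=[A/D; B; C; E] holding=-
step 5 (pickup(E)): towers=[A/D; B; C] holding=E
step 6 (stack(E, B)): towers=[A/D; B/E; C] holding=-
goal check: towers=[A/D; B/E; C] holding=- — reached (length 6, optimal by BFS)

unstack(B, C)
putdown(B)
pickup(D)
stack(D, A)
pickup(E)
stack(E, B)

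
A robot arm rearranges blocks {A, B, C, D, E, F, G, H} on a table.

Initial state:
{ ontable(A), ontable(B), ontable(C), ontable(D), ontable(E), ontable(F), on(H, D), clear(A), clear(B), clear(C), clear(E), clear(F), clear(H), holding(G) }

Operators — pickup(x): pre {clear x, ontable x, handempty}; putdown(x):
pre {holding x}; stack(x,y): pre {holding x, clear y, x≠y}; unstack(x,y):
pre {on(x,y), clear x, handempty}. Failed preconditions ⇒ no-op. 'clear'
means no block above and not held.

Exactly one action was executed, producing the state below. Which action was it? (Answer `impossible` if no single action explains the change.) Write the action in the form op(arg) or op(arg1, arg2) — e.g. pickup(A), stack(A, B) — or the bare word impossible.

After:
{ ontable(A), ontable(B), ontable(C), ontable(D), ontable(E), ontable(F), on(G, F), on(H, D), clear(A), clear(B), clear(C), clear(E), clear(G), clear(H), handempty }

stack(G, F)

target: towers=[A; B; C; D/H; E; F/G] holding=-
        putdown(G) → towers=[A; B; C; D/H; E; F; G] holding=-
       stack(G, A) → towers=[A/G; B; C; D/H; E; F] holding=-
       stack(G, E) → towers=[A; B; C; D/H; E/G; F] holding=-
       stack(G, H) → towers=[A; B; C; D/H/G; E; F] holding=-
       stack(G, B) → towers=[A; B/G; C; D/H; E; F] holding=-
       stack(G, F) → towers=[A; B; C; D/H; E; F/G] holding=-  ← match
       stack(G, C) → towers=[A; B; C/G; D/H; E; F] holding=-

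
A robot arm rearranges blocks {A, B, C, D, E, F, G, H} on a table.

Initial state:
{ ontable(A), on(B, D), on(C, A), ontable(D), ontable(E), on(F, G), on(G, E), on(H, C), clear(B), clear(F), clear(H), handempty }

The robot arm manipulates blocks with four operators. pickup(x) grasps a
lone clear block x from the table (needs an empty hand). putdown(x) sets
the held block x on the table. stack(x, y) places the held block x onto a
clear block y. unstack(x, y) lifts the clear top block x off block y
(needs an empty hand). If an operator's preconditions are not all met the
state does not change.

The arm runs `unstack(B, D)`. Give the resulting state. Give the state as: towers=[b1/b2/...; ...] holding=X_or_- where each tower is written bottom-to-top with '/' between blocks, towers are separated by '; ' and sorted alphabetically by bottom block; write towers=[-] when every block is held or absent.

towers=[A/C/H; D; E/G/F] holding=B

before: towers=[A/C/H; D/B; E/G/F] holding=-
pre[unstack(B, D)]: on(B,D) ok, clear(B) ok, handempty ok
all met → apply unstack(B, D)
after:  towers=[A/C/H; D; E/G/F] holding=B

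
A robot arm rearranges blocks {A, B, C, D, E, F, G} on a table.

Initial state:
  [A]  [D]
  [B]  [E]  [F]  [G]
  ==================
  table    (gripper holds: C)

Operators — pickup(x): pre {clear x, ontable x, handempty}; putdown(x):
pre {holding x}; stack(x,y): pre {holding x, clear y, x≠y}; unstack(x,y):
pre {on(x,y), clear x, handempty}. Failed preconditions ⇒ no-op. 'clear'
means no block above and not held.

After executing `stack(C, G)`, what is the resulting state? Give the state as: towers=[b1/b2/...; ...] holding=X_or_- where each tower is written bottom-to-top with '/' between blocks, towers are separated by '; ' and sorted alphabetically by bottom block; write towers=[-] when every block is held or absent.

towers=[B/A; E/D; F; G/C] holding=-

before: towers=[B/A; E/D; F; G] holding=C
pre[stack(C, G)]: holding(C) yes, clear(G) yes, C≠G yes
all met → apply stack(C, G)
after:  towers=[B/A; E/D; F; G/C] holding=-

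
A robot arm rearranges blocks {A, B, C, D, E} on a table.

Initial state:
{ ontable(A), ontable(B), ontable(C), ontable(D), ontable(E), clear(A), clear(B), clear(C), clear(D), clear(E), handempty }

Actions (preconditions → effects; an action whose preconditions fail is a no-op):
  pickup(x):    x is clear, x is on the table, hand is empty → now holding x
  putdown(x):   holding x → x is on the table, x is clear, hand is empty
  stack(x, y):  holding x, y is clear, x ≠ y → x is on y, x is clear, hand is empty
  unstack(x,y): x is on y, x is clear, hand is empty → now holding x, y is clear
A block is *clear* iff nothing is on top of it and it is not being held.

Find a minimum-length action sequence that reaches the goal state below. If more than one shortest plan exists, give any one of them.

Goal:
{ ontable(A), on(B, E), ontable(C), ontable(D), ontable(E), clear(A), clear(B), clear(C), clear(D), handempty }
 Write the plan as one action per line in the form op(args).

pickup(B)
stack(B, E)

step 1 (pickup(B)): towers=[A; C; D; E] holding=B
step 2 (stack(B, E)): towers=[A; C; D; E/B] holding=-
goal check: towers=[A; C; D; E/B] holding=- — reached (length 2, optimal by BFS)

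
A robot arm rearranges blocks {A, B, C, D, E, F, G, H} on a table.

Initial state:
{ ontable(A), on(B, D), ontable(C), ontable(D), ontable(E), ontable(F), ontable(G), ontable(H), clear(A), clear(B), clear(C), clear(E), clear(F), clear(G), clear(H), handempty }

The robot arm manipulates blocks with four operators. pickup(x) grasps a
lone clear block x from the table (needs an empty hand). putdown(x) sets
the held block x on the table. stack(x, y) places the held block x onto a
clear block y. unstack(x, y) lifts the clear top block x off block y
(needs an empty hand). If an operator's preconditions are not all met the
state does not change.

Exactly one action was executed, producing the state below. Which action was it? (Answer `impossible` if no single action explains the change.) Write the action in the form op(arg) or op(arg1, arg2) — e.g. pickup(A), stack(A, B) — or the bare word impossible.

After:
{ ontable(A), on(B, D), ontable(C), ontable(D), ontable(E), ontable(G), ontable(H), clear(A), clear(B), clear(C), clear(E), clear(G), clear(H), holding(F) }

target: towers=[A; C; D/B; E; G; H] holding=F
         pickup(G) → towers=[A; C; D/B; E; F; H] holding=G
         pickup(A) → towers=[C; D/B; E; F; G; H] holding=A
         pickup(E) → towers=[A; C; D/B; F; G; H] holding=E
         pickup(H) → towers=[A; C; D/B; E; F; G] holding=H
     unstack(B, D) → towers=[A; C; D; E; F; G; H] holding=B
         pickup(F) → towers=[A; C; D/B; E; G; H] holding=F  ← match
         pickup(C) → towers=[A; D/B; E; F; G; H] holding=C

pickup(F)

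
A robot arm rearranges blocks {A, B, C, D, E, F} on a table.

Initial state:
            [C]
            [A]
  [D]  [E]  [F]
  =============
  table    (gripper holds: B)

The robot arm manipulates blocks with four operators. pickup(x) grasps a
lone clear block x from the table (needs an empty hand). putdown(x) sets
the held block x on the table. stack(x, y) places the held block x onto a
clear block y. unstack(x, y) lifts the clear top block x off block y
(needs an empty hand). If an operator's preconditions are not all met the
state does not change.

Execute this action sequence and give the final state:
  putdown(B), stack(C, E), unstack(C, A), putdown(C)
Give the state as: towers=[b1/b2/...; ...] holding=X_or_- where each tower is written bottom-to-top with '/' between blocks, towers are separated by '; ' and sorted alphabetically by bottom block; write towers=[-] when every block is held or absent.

step 1 (putdown(B)): towers=[B; D; E; F/A/C] holding=-
step 2 (stack(C, E)) [no-op]: towers=[B; D; E; F/A/C] holding=-
step 3 (unstack(C, A)): towers=[B; D; E; F/A] holding=C
step 4 (putdown(C)): towers=[B; C; D; E; F/A] holding=-

towers=[B; C; D; E; F/A] holding=-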